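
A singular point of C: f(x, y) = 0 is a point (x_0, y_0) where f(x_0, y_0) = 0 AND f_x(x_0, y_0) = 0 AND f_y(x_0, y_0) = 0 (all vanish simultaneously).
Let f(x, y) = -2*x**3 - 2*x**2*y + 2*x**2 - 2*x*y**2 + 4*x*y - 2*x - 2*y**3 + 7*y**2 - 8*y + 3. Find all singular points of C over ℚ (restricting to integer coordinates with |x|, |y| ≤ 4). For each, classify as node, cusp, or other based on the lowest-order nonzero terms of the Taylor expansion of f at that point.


Singular points: {(0, 1)}; classification: cusp.

Compute partial derivatives:
  f_x = -6*x**2 - 4*x*y + 4*x - 2*y**2 + 4*y - 2.
  f_y = -2*x**2 - 4*x*y + 4*x - 6*y**2 + 14*y - 8.
Scan x_0 ∈ {−4, ..., 4}. For each x_0, f_y(x_0, y) is a polynomial in y; find its integer roots y ∈ {−4, ..., 4}, then test f_x and f at those candidates.
  x = -4: f_y(-4, y) = -6*y**2 + 30*y - 56; no integer root y with |y| ≤ 4.
  x = -3: f_y(-3, y) = -6*y**2 + 26*y - 38; no integer root y with |y| ≤ 4.
  x = -2: f_y(-2, y) = -6*y**2 + 22*y - 24; no integer root y with |y| ≤ 4.
  x = -1: f_y(-1, y) = -6*y**2 + 18*y - 14; no integer root y with |y| ≤ 4.
  x = 0: f_y(0, y) = -6*y**2 + 14*y - 8; vanishes at y ∈ {1}. (0, 1): f_x = 0, f = 0 — SINGULAR.
  x = 1: f_y(1, y) = -6*y**2 + 10*y - 6; no integer root y with |y| ≤ 4.
  x = 2: f_y(2, y) = -6*y**2 + 6*y - 8; no integer root y with |y| ≤ 4.
  x = 3: f_y(3, y) = -6*y**2 + 2*y - 14; no integer root y with |y| ≤ 4.
  x = 4: f_y(4, y) = -6*y**2 - 2*y - 24; no integer root y with |y| ≤ 4.
Only singular point on the grid: (0, 1).
Classify: substitute x = 0 + u, y = 1 + v and expand: f = -2*u**3 - 2*u**2*v - 2*u*v**2 - 2*v**3 + v**2.
No constant or linear terms (consistent with a singular point). Quadratic part: v**2. Cubic part: -2*u**3 - 2*u**2*v - 2*u*v**2 - 2*v**3.
The quadratic part v**2 is a perfect square, so there is a single (double) tangent line v = 0, i.e. y = 1. Restricting the cubic part to that line (v = 0) leaves -2*u**3 ≠ 0, so f is not divisible by v and the branch is v² ≈ 2*u**3 to lowest order — this is a cusp.
Classification: cusp.


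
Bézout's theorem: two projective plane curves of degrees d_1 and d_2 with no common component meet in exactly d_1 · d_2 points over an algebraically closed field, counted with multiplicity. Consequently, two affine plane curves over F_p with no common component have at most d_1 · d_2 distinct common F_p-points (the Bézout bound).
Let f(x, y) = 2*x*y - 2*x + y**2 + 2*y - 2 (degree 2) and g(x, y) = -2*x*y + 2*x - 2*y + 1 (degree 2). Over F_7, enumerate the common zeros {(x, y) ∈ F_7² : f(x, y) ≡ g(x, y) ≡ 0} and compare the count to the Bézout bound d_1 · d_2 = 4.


Common zeros: {(1, 6)}; count = 1; Bézout bound = 4.

deg(f) = 2, deg(g) = 2, so Bézout bound = 4.
Scan x ∈ F_7. For each x, list the y ∈ F_7 with f(x, y) ≡ 0 and those with g(x, y) ≡ 0 (mod 7); the common zeros in that column are the intersection.
  x = 0: f ≡ 0 at y ∈ ∅; g ≡ 0 at y ∈ {4}; common: ∅.
  x = 1: f ≡ 0 at y ∈ {4, 6}; g ≡ 0 at y ∈ {6}; common: {6}.
  x = 2: f ≡ 0 at y ∈ {3, 5}; g ≡ 0 at y ∈ {2}; common: ∅.
  x = 3: f ≡ 0 at y ∈ ∅; g ≡ 0 at y ∈ {0}; common: ∅.
  x = 4: f ≡ 0 at y ∈ {2}; g ≡ 0 at y ∈ {3}; common: ∅.
  x = 5: f ≡ 0 at y ∈ ∅; g ≡ 0 at y ∈ {5}; common: ∅.
  x = 6: f ≡ 0 at y ∈ {0}; g ≡ 0 at y ∈ ∅; common: ∅.
Collecting: common zeros = {(1, 6)}, so the count is 1.
Comparison with the Bézout bound: 1 ≤ 4 = deg(f)·deg(g), as expected for curves with no common component (the affine F_7-count falls short of the bound because intersections may lie at infinity, over extension fields, or carry multiplicity).


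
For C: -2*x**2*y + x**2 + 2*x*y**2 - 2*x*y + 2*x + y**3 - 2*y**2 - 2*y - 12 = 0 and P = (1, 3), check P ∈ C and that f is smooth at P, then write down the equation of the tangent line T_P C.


Tangent line at P: 4*x + 21*y - 67 = 0.

Step 1: f(1, 3) = 0, so P lies on C.
Step 2: partial derivatives
  f_x(x, y) = -4*x*y + 2*x + 2*y**2 - 2*y + 2, f_y(x, y) = -2*x**2 + 4*x*y - 2*x + 3*y**2 - 4*y - 2.
  f_x(P) = 4, f_y(P) = 21 (gradient nonzero, so P is smooth).
Step 3: tangent line at P: 4·(x − 1) + 21·(y − 3) = 0.
Expanding: 4*x + 21*y - 67 = 0.


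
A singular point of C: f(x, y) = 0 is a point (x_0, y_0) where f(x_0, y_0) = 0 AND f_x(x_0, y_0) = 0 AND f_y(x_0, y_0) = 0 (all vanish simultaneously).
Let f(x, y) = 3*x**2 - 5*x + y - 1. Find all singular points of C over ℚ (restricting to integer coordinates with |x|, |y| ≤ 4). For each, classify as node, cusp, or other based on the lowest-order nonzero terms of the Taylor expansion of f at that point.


No singular points in the scanned grid; C is smooth there.

Compute partial derivatives:
  f_x = 6*x - 5.
  f_y = 1.
f_y = 1 is a nonzero constant, so f_y never vanishes: no point (x, y) can satisfy f = f_x = f_y = 0. In particular no (x, y) ∈ {−4, ..., 4}² is singular; the curve is smooth.


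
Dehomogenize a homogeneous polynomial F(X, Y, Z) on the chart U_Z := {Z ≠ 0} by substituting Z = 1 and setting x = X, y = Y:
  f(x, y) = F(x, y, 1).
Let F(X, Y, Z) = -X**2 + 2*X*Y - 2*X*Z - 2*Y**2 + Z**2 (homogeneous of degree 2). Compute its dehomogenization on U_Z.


f(x, y) = -x**2 + 2*x*y - 2*x - 2*y**2 + 1

On U_Z we set Z = 1. Each monomial c·X^i·Y^j·Z^k in F becomes c·x^i·y^j·1^k = c·x^i·y^j.
Substituting Z = 1: F(X, Y, 1) = -x**2 + 2*x*y - 2*x - 2*y**2 + 1.
Note: deg(f) ≤ deg(F) = 2; strict inequality happens when F is divisible by Z (lost terms).


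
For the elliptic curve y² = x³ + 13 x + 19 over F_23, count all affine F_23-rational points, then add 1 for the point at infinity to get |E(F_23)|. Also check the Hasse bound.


Affine points = {(3, 4), (3, 19), (5, 5), (5, 18), (7, 4), (7, 19), (13, 4), (13, 19), (14, 1), (14, 22), (15, 1), (15, 22), (17, 1), (17, 22), (18, 6), (18, 17), (19, 8), (19, 15), (21, 10), (21, 13)}; affine count = 20; |E(F_23)| = 21.

Discriminant check: Δ ∝ 4a³ + 27b² = 4·13³ + 27·19² = 4·2197 + 27·361 ≡ 20 (mod 23). Nonzero ⇒ E is nonsingular.
For each x ∈ F_23, compute rhs = x³ + 13·x + 19 mod 23, then count y ∈ F_23 with y² ≡ rhs.
  x = 0: rhs = 19, matching y values: none (0 points).
  x = 1: rhs = 10, matching y values: none (0 points).
  x = 2: rhs = 7, matching y values: none (0 points).
  x = 3: rhs = 16, matching y values: 4, 19 (2 points).
  x = 4: rhs = 20, matching y values: none (0 points).
  x = 5: rhs = 2, matching y values: 5, 18 (2 points).
  x = 6: rhs = 14, matching y values: none (0 points).
  x = 7: rhs = 16, matching y values: 4, 19 (2 points).
  x = 8: rhs = 14, matching y values: none (0 points).
  x = 9: rhs = 14, matching y values: none (0 points).
  x = 10: rhs = 22, matching y values: none (0 points).
  x = 11: rhs = 21, matching y values: none (0 points).
  x = 12: rhs = 17, matching y values: none (0 points).
  x = 13: rhs = 16, matching y values: 4, 19 (2 points).
  x = 14: rhs = 1, matching y values: 1, 22 (2 points).
  x = 15: rhs = 1, matching y values: 1, 22 (2 points).
  x = 16: rhs = 22, matching y values: none (0 points).
  x = 17: rhs = 1, matching y values: 1, 22 (2 points).
  x = 18: rhs = 13, matching y values: 6, 17 (2 points).
  x = 19: rhs = 18, matching y values: 8, 15 (2 points).
  x = 20: rhs = 22, matching y values: none (0 points).
  x = 21: rhs = 8, matching y values: 10, 13 (2 points).
  x = 22: rhs = 5, matching y values: none (0 points).
Total affine count: 20.
Full point count |E(F_23)| = 20 + 1 = 21.
Hasse bound: |21 − (23+1)| = |-3| = 3 ≤ 2√23 ≈ 9.5917 ✓.


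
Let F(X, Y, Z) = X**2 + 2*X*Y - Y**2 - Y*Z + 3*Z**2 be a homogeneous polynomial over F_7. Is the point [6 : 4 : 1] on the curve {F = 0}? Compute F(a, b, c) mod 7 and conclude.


F(6,4,1) ≡ 4 (mod 7); P is NOT on the curve.

Evaluate F(6, 4, 1) term-by-term (mod 7).
  X**2 ↦ 1·36·1·1 = 36
  2*X*Y ↦ 2·6·4·1 = 48
  -Y**2 ↦ -1·1·16·1 = -16
  -Y*Z ↦ -1·1·4·1 = -4
  3*Z**2 ↦ 3·1·1·1 = 3
Sum: F(6, 4, 1) = (36) + (48) + (-16) + (-4) + (3) = 67.
Reducing mod 7: 67 ≡ 4 (mod 7).
Since F(a, b, c) ≡ 4 ≠ 0 (mod 7), P does NOT lie on the curve.


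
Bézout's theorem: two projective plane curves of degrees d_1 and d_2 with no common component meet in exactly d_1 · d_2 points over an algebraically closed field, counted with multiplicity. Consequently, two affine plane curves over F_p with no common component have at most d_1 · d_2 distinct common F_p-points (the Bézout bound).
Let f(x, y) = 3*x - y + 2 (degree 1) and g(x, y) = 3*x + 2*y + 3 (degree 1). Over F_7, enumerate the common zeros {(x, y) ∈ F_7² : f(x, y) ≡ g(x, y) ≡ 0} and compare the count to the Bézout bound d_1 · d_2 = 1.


Common zeros: {(0, 2)}; count = 1; Bézout bound = 1.

deg(f) = 1, deg(g) = 1, so Bézout bound = 1.
Scan x ∈ F_7. For each x, list the y ∈ F_7 with f(x, y) ≡ 0 and those with g(x, y) ≡ 0 (mod 7); the common zeros in that column are the intersection.
  x = 0: f ≡ 0 at y ∈ {2}; g ≡ 0 at y ∈ {2}; common: {2}.
  x = 1: f ≡ 0 at y ∈ {5}; g ≡ 0 at y ∈ {4}; common: ∅.
  x = 2: f ≡ 0 at y ∈ {1}; g ≡ 0 at y ∈ {6}; common: ∅.
  x = 3: f ≡ 0 at y ∈ {4}; g ≡ 0 at y ∈ {1}; common: ∅.
  x = 4: f ≡ 0 at y ∈ {0}; g ≡ 0 at y ∈ {3}; common: ∅.
  x = 5: f ≡ 0 at y ∈ {3}; g ≡ 0 at y ∈ {5}; common: ∅.
  x = 6: f ≡ 0 at y ∈ {6}; g ≡ 0 at y ∈ {0}; common: ∅.
Collecting: common zeros = {(0, 2)}, so the count is 1.
Comparison with the Bézout bound: 1 ≤ 1 = deg(f)·deg(g), as expected for curves with no common component (the bound is attained).


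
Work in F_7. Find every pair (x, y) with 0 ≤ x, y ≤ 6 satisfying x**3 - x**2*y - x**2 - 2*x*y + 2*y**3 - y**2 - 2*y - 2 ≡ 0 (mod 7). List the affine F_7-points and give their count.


Affine F_7-points: {(1, 2), (1, 3), (1, 6), (2, 1), (3, 1), (4, 1), (5, 0)}; count = 7.

For each of the 49 pairs (x, y) ∈ F_7², evaluate f(x, y) mod 7. Record the zeros.
  x = 0: [0↦5, 1↦4, 2↦6, 3↦2, 4↦4, 5↦3, 6↦4]  zeros at y ∈ ∅
  x = 1: [0↦5, 1↦1, 2↦0, 3↦0, 4↦6, 5↦2, 6↦0]  zeros at y ∈ {2, 3, 6}
  x = 2: [0↦2, 1↦0, 2↦1, 3↦3, 4↦4, 5↦2, 6↦2]  zeros at y ∈ {1}
  x = 3: [0↦2, 1↦0, 2↦1, 3↦3, 4↦4, 5↦2, 6↦2]  zeros at y ∈ {1}
  x = 4: [0↦4, 1↦0, 2↦6, 3↦6, 4↦5, 5↦1, 6↦6]  zeros at y ∈ {1}
  x = 5: [0↦0, 1↦6, 2↦1, 3↦4, 4↦6, 5↦5, 6↦6]  zeros at y ∈ {0}
  x = 6: [0↦3, 1↦3, 2↦6, 3↦3, 4↦6, 5↦6, 6↦1]  zeros at y ∈ ∅
Collecting zeros: affine points = {(1, 2), (1, 3), (1, 6), (2, 1), (3, 1), (4, 1), (5, 0)}.
Total count |C(F_7)_aff| = 7.


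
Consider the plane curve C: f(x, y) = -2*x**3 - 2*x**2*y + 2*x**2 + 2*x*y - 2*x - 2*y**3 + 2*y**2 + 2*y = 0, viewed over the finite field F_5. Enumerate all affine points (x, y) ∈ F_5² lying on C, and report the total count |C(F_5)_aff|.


Affine F_5-points: {(0, 0), (0, 3), (1, 1), (1, 4), (3, 2)}; count = 5.

For each of the 25 pairs (x, y) ∈ F_5², evaluate f(x, y) mod 5. Record the zeros.
  x = 0: [0↦0, 1↦2, 2↦1, 3↦0, 4↦2]  zeros at y ∈ {0, 3}
  x = 1: [0↦3, 1↦0, 2↦4, 3↦3, 4↦0]  zeros at y ∈ {1, 4}
  x = 2: [0↦3, 1↦1, 2↦1, 3↦1, 4↦4]  zeros at y ∈ ∅
  x = 3: [0↦3, 1↦3, 2↦0, 3↦2, 4↦2]  zeros at y ∈ {2}
  x = 4: [0↦1, 1↦4, 2↦4, 3↦4, 4↦2]  zeros at y ∈ ∅
Collecting zeros: affine points = {(0, 0), (0, 3), (1, 1), (1, 4), (3, 2)}.
Total count |C(F_5)_aff| = 5.


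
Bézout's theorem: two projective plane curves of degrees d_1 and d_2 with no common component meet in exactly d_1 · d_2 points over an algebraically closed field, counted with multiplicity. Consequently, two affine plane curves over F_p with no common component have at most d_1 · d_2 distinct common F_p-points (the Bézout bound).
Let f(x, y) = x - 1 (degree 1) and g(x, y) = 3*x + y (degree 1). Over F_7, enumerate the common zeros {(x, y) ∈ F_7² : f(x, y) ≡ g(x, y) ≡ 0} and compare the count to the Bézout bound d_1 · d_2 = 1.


Common zeros: {(1, 4)}; count = 1; Bézout bound = 1.

deg(f) = 1, deg(g) = 1, so Bézout bound = 1.
Scan x ∈ F_7. For each x, list the y ∈ F_7 with f(x, y) ≡ 0 and those with g(x, y) ≡ 0 (mod 7); the common zeros in that column are the intersection.
  x = 0: f ≡ 0 at y ∈ ∅; g ≡ 0 at y ∈ {0}; common: ∅.
  x = 1: f ≡ 0 at y ∈ {0, 1, 2, 3, 4, 5, 6}; g ≡ 0 at y ∈ {4}; common: {4}.
  x = 2: f ≡ 0 at y ∈ ∅; g ≡ 0 at y ∈ {1}; common: ∅.
  x = 3: f ≡ 0 at y ∈ ∅; g ≡ 0 at y ∈ {5}; common: ∅.
  x = 4: f ≡ 0 at y ∈ ∅; g ≡ 0 at y ∈ {2}; common: ∅.
  x = 5: f ≡ 0 at y ∈ ∅; g ≡ 0 at y ∈ {6}; common: ∅.
  x = 6: f ≡ 0 at y ∈ ∅; g ≡ 0 at y ∈ {3}; common: ∅.
Collecting: common zeros = {(1, 4)}, so the count is 1.
Comparison with the Bézout bound: 1 ≤ 1 = deg(f)·deg(g), as expected for curves with no common component (the bound is attained).


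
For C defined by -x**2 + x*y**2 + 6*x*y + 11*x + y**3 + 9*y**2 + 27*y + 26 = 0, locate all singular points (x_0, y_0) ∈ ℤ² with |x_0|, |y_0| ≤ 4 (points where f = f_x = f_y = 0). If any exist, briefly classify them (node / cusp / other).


Singular points: {(1, -3)}; classification: node.

Compute partial derivatives:
  f_x = -2*x + y**2 + 6*y + 11.
  f_y = 2*x*y + 6*x + 3*y**2 + 18*y + 27.
Scan x_0 ∈ {−4, ..., 4}. For each x_0, f_y(x_0, y) is a polynomial in y; find its integer roots y ∈ {−4, ..., 4}, then test f_x and f at those candidates.
  x = -4: f_y(-4, y) = 3*y**2 + 10*y + 3; vanishes at y ∈ {-3}. (-4, -3): f_x = 10 ≠ 0.
  x = -3: f_y(-3, y) = 3*y**2 + 12*y + 9; vanishes at y ∈ {-3, -1}. (-3, -3): f_x = 8 ≠ 0; (-3, -1): f_x = 12 ≠ 0.
  x = -2: f_y(-2, y) = 3*y**2 + 14*y + 15; vanishes at y ∈ {-3}. (-2, -3): f_x = 6 ≠ 0.
  x = -1: f_y(-1, y) = 3*y**2 + 16*y + 21; vanishes at y ∈ {-3}. (-1, -3): f_x = 4 ≠ 0.
  x = 0: f_y(0, y) = 3*y**2 + 18*y + 27; vanishes at y ∈ {-3}. (0, -3): f_x = 2 ≠ 0.
  x = 1: f_y(1, y) = 3*y**2 + 20*y + 33; vanishes at y ∈ {-3}. (1, -3): f_x = 0, f = 0 — SINGULAR.
  x = 2: f_y(2, y) = 3*y**2 + 22*y + 39; vanishes at y ∈ {-3}. (2, -3): f_x = -2 ≠ 0.
  x = 3: f_y(3, y) = 3*y**2 + 24*y + 45; vanishes at y ∈ {-3}. (3, -3): f_x = -4 ≠ 0.
  x = 4: f_y(4, y) = 3*y**2 + 26*y + 51; vanishes at y ∈ {-3}. (4, -3): f_x = -6 ≠ 0.
Only singular point on the grid: (1, -3).
Classify: substitute x = 1 + u, y = -3 + v and expand: f = -u**2 + u*v**2 + v**3 + v**2.
No constant or linear terms (consistent with a singular point). Quadratic part: -u**2 + v**2. Cubic part: u*v**2 + v**3.
The quadratic part v**2 - u**2 = (v − u)(v + u) splits into two distinct linear factors, so there are two distinct tangent lines y − -3 = ±(x − 1) — this is a node (ordinary double point).
Classification: node.


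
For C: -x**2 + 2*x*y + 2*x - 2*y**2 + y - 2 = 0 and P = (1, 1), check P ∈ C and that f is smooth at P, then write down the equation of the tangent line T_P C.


Tangent line at P: 2*x - y - 1 = 0.

Step 1: f(1, 1) = 0, so P lies on C.
Step 2: partial derivatives
  f_x(x, y) = -2*x + 2*y + 2, f_y(x, y) = 2*x - 4*y + 1.
  f_x(P) = 2, f_y(P) = -1 (gradient nonzero, so P is smooth).
Step 3: tangent line at P: 2·(x − 1) + -1·(y − 1) = 0.
Expanding: 2*x - y - 1 = 0.


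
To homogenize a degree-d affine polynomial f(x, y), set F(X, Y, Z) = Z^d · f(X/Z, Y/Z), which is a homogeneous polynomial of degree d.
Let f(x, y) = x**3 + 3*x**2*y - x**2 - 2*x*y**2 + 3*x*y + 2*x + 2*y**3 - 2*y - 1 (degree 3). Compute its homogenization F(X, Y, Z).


F(X, Y, Z) = X**3 + 3*X**2*Y - X**2*Z - 2*X*Y**2 + 3*X*Y*Z + 2*X*Z**2 + 2*Y**3 - 2*Y*Z**2 - Z**3

deg(f) = 3.
Substitute x = X/Z, y = Y/Z into f, then multiply by Z^3.
  monomial 1·x^3·y^0 ↦ 1·X^3·Y^0·Z^0.
  monomial 3·x^2·y^1 ↦ 3·X^2·Y^1·Z^0.
  monomial -1·x^2·y^0 ↦ -1·X^2·Y^0·Z^1.
  monomial -2·x^1·y^2 ↦ -2·X^1·Y^2·Z^0.
  monomial 3·x^1·y^1 ↦ 3·X^1·Y^1·Z^1.
  monomial 2·x^1·y^0 ↦ 2·X^1·Y^0·Z^2.
  monomial 2·x^0·y^3 ↦ 2·X^0·Y^3·Z^0.
  monomial -2·x^0·y^1 ↦ -2·X^0·Y^1·Z^2.
  monomial -1·x^0·y^0 ↦ -1·X^0·Y^0·Z^3.
Collecting: F(X, Y, Z) = X**3 + 3*X**2*Y - X**2*Z - 2*X*Y**2 + 3*X*Y*Z + 2*X*Z**2 + 2*Y**3 - 2*Y*Z**2 - Z**3.


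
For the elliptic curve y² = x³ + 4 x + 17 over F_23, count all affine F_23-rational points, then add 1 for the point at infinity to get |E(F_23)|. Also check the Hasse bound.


Affine points = {(5, 1), (5, 22), (6, 2), (6, 21), (8, 3), (8, 20), (9, 0), (11, 9), (11, 14), (13, 9), (13, 14), (15, 5), (15, 18), (19, 11), (19, 12), (20, 1), (20, 22), (21, 1), (21, 22), (22, 9), (22, 14)}; affine count = 21; |E(F_23)| = 22.

Discriminant check: Δ ∝ 4a³ + 27b² = 4·4³ + 27·17² = 4·64 + 27·289 ≡ 9 (mod 23). Nonzero ⇒ E is nonsingular.
For each x ∈ F_23, compute rhs = x³ + 4·x + 17 mod 23, then count y ∈ F_23 with y² ≡ rhs.
  x = 0: rhs = 17, matching y values: none (0 points).
  x = 1: rhs = 22, matching y values: none (0 points).
  x = 2: rhs = 10, matching y values: none (0 points).
  x = 3: rhs = 10, matching y values: none (0 points).
  x = 4: rhs = 5, matching y values: none (0 points).
  x = 5: rhs = 1, matching y values: 1, 22 (2 points).
  x = 6: rhs = 4, matching y values: 2, 21 (2 points).
  x = 7: rhs = 20, matching y values: none (0 points).
  x = 8: rhs = 9, matching y values: 3, 20 (2 points).
  x = 9: rhs = 0, matching y values: 0 (1 points).
  x = 10: rhs = 22, matching y values: none (0 points).
  x = 11: rhs = 12, matching y values: 9, 14 (2 points).
  x = 12: rhs = 22, matching y values: none (0 points).
  x = 13: rhs = 12, matching y values: 9, 14 (2 points).
  x = 14: rhs = 11, matching y values: none (0 points).
  x = 15: rhs = 2, matching y values: 5, 18 (2 points).
  x = 16: rhs = 14, matching y values: none (0 points).
  x = 17: rhs = 7, matching y values: none (0 points).
  x = 18: rhs = 10, matching y values: none (0 points).
  x = 19: rhs = 6, matching y values: 11, 12 (2 points).
  x = 20: rhs = 1, matching y values: 1, 22 (2 points).
  x = 21: rhs = 1, matching y values: 1, 22 (2 points).
  x = 22: rhs = 12, matching y values: 9, 14 (2 points).
Total affine count: 21.
Full point count |E(F_23)| = 21 + 1 = 22.
Hasse bound: |22 − (23+1)| = |-2| = 2 ≤ 2√23 ≈ 9.5917 ✓.


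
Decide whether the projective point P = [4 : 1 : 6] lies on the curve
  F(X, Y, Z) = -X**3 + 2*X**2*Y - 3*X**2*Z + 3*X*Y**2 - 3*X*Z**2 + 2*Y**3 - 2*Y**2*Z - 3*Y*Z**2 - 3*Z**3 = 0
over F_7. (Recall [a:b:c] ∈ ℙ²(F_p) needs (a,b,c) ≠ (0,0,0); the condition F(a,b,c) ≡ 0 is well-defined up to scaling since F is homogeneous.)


F(4,1,6) ≡ 6 (mod 7); P is NOT on the curve.

Evaluate F(4, 1, 6) term-by-term (mod 7).
  -X**3 ↦ -1·64·1·1 = -64
  2*X**2*Y ↦ 2·16·1·1 = 32
  -3*X**2*Z ↦ -3·16·1·6 = -288
  3*X*Y**2 ↦ 3·4·1·1 = 12
  -3*X*Z**2 ↦ -3·4·1·36 = -432
  2*Y**3 ↦ 2·1·1·1 = 2
  -2*Y**2*Z ↦ -2·1·1·6 = -12
  -3*Y*Z**2 ↦ -3·1·1·36 = -108
  -3*Z**3 ↦ -3·1·1·216 = -648
Sum: F(4, 1, 6) = (-64) + (32) + (-288) + (12) + (-432) + (2) + (-12) + (-108) + (-648) = -1506.
Reducing mod 7: -1506 ≡ 6 (mod 7).
Since F(a, b, c) ≡ 6 ≠ 0 (mod 7), P does NOT lie on the curve.


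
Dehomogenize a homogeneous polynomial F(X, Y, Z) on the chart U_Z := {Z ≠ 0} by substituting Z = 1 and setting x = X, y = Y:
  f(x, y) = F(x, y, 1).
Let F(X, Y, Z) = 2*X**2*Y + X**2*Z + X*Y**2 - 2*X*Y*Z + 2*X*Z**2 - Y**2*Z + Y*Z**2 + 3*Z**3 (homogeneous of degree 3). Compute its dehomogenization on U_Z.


f(x, y) = 2*x**2*y + x**2 + x*y**2 - 2*x*y + 2*x - y**2 + y + 3

On U_Z we set Z = 1. Each monomial c·X^i·Y^j·Z^k in F becomes c·x^i·y^j·1^k = c·x^i·y^j.
Substituting Z = 1: F(X, Y, 1) = 2*x**2*y + x**2 + x*y**2 - 2*x*y + 2*x - y**2 + y + 3.
Note: deg(f) ≤ deg(F) = 3; strict inequality happens when F is divisible by Z (lost terms).


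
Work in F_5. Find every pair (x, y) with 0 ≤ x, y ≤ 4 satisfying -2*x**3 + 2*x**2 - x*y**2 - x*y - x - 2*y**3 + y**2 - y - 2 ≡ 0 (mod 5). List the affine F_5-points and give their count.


Affine F_5-points: {(0, 3), (3, 3), (4, 2)}; count = 3.

For each of the 25 pairs (x, y) ∈ F_5², evaluate f(x, y) mod 5. Record the zeros.
  x = 0: [0↦3, 1↦1, 2↦4, 3↦0, 4↦2]  zeros at y ∈ {3}
  x = 1: [0↦2, 1↦3, 2↦2, 3↦2, 4↦1]  zeros at y ∈ ∅
  x = 2: [0↦3, 1↦2, 2↦2, 3↦1, 4↦2]  zeros at y ∈ ∅
  x = 3: [0↦4, 1↦1, 2↦2, 3↦0, 4↦3]  zeros at y ∈ {3}
  x = 4: [0↦3, 1↦3, 2↦0, 3↦2, 4↦2]  zeros at y ∈ {2}
Collecting zeros: affine points = {(0, 3), (3, 3), (4, 2)}.
Total count |C(F_5)_aff| = 3.


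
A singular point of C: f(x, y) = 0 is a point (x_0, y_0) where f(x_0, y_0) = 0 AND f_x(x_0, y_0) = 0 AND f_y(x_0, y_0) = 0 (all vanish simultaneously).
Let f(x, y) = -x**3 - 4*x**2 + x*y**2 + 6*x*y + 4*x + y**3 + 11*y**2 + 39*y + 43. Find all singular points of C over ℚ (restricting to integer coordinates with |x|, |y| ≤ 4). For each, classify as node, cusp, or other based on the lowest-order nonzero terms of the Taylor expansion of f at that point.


Singular points: {(-1, -3)}; classification: node.

Compute partial derivatives:
  f_x = -3*x**2 - 8*x + y**2 + 6*y + 4.
  f_y = 2*x*y + 6*x + 3*y**2 + 22*y + 39.
Scan x_0 ∈ {−4, ..., 4}. For each x_0, f_y(x_0, y) is a polynomial in y; find its integer roots y ∈ {−4, ..., 4}, then test f_x and f at those candidates.
  x = -4: f_y(-4, y) = 3*y**2 + 14*y + 15; vanishes at y ∈ {-3}. (-4, -3): f_x = -21 ≠ 0.
  x = -3: f_y(-3, y) = 3*y**2 + 16*y + 21; vanishes at y ∈ {-3}. (-3, -3): f_x = -8 ≠ 0.
  x = -2: f_y(-2, y) = 3*y**2 + 18*y + 27; vanishes at y ∈ {-3}. (-2, -3): f_x = -1 ≠ 0.
  x = -1: f_y(-1, y) = 3*y**2 + 20*y + 33; vanishes at y ∈ {-3}. (-1, -3): f_x = 0, f = 0 — SINGULAR.
  x = 0: f_y(0, y) = 3*y**2 + 22*y + 39; vanishes at y ∈ {-3}. (0, -3): f_x = -5 ≠ 0.
  x = 1: f_y(1, y) = 3*y**2 + 24*y + 45; vanishes at y ∈ {-3}. (1, -3): f_x = -16 ≠ 0.
  x = 2: f_y(2, y) = 3*y**2 + 26*y + 51; vanishes at y ∈ {-3}. (2, -3): f_x = -33 ≠ 0.
  x = 3: f_y(3, y) = 3*y**2 + 28*y + 57; vanishes at y ∈ {-3}. (3, -3): f_x = -56 ≠ 0.
  x = 4: f_y(4, y) = 3*y**2 + 30*y + 63; vanishes at y ∈ {-3}. (4, -3): f_x = -85 ≠ 0.
Only singular point on the grid: (-1, -3).
Classify: substitute x = -1 + u, y = -3 + v and expand: f = -u**3 - u**2 + u*v**2 + v**3 + v**2.
No constant or linear terms (consistent with a singular point). Quadratic part: -u**2 + v**2. Cubic part: -u**3 + u*v**2 + v**3.
The quadratic part v**2 - u**2 = (v − u)(v + u) splits into two distinct linear factors, so there are two distinct tangent lines y − -3 = ±(x − -1) — this is a node (ordinary double point).
Classification: node.


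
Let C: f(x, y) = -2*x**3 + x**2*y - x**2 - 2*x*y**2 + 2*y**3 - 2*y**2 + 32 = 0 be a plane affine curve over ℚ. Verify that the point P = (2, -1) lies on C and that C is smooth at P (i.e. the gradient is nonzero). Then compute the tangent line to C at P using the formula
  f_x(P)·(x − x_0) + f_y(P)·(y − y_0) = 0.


Tangent line at P: -34*x + 22*y + 90 = 0.

Step 1: f(2, -1) = 0, so P lies on C.
Step 2: partial derivatives
  f_x(x, y) = -6*x**2 + 2*x*y - 2*x - 2*y**2, f_y(x, y) = x**2 - 4*x*y + 6*y**2 - 4*y.
  f_x(P) = -34, f_y(P) = 22 (gradient nonzero, so P is smooth).
Step 3: tangent line at P: -34·(x − 2) + 22·(y − -1) = 0.
Expanding: -34*x + 22*y + 90 = 0.


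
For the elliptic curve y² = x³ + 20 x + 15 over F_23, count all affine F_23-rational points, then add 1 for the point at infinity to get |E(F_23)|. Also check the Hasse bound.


Affine points = {(1, 6), (1, 17), (6, 11), (6, 12), (9, 2), (9, 21), (11, 5), (11, 18), (14, 7), (14, 16), (17, 1), (17, 22), (19, 3), (19, 20), (21, 6), (21, 17)}; affine count = 16; |E(F_23)| = 17.

Discriminant check: Δ ∝ 4a³ + 27b² = 4·20³ + 27·15² = 4·8000 + 27·225 ≡ 10 (mod 23). Nonzero ⇒ E is nonsingular.
For each x ∈ F_23, compute rhs = x³ + 20·x + 15 mod 23, then count y ∈ F_23 with y² ≡ rhs.
  x = 0: rhs = 15, matching y values: none (0 points).
  x = 1: rhs = 13, matching y values: 6, 17 (2 points).
  x = 2: rhs = 17, matching y values: none (0 points).
  x = 3: rhs = 10, matching y values: none (0 points).
  x = 4: rhs = 21, matching y values: none (0 points).
  x = 5: rhs = 10, matching y values: none (0 points).
  x = 6: rhs = 6, matching y values: 11, 12 (2 points).
  x = 7: rhs = 15, matching y values: none (0 points).
  x = 8: rhs = 20, matching y values: none (0 points).
  x = 9: rhs = 4, matching y values: 2, 21 (2 points).
  x = 10: rhs = 19, matching y values: none (0 points).
  x = 11: rhs = 2, matching y values: 5, 18 (2 points).
  x = 12: rhs = 5, matching y values: none (0 points).
  x = 13: rhs = 11, matching y values: none (0 points).
  x = 14: rhs = 3, matching y values: 7, 16 (2 points).
  x = 15: rhs = 10, matching y values: none (0 points).
  x = 16: rhs = 15, matching y values: none (0 points).
  x = 17: rhs = 1, matching y values: 1, 22 (2 points).
  x = 18: rhs = 20, matching y values: none (0 points).
  x = 19: rhs = 9, matching y values: 3, 20 (2 points).
  x = 20: rhs = 20, matching y values: none (0 points).
  x = 21: rhs = 13, matching y values: 6, 17 (2 points).
  x = 22: rhs = 17, matching y values: none (0 points).
Total affine count: 16.
Full point count |E(F_23)| = 16 + 1 = 17.
Hasse bound: |17 − (23+1)| = |-7| = 7 ≤ 2√23 ≈ 9.5917 ✓.


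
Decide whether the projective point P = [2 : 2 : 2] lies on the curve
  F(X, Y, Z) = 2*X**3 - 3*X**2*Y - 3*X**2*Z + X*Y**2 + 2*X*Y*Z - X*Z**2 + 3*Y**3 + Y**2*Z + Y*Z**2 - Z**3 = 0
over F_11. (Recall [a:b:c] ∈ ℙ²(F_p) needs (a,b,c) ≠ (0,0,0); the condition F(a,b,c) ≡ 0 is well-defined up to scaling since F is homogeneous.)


F(2,2,2) ≡ 5 (mod 11); P is NOT on the curve.

Evaluate F(2, 2, 2) term-by-term (mod 11).
  2*X**3 ↦ 2·8·1·1 = 16
  -3*X**2*Y ↦ -3·4·2·1 = -24
  -3*X**2*Z ↦ -3·4·1·2 = -24
  X*Y**2 ↦ 1·2·4·1 = 8
  2*X*Y*Z ↦ 2·2·2·2 = 16
  -X*Z**2 ↦ -1·2·1·4 = -8
  3*Y**3 ↦ 3·1·8·1 = 24
  Y**2*Z ↦ 1·1·4·2 = 8
  Y*Z**2 ↦ 1·1·2·4 = 8
  -Z**3 ↦ -1·1·1·8 = -8
Sum: F(2, 2, 2) = (16) + (-24) + (-24) + (8) + (16) + (-8) + (24) + (8) + (8) + (-8) = 16.
Reducing mod 11: 16 ≡ 5 (mod 11).
Since F(a, b, c) ≡ 5 ≠ 0 (mod 11), P does NOT lie on the curve.


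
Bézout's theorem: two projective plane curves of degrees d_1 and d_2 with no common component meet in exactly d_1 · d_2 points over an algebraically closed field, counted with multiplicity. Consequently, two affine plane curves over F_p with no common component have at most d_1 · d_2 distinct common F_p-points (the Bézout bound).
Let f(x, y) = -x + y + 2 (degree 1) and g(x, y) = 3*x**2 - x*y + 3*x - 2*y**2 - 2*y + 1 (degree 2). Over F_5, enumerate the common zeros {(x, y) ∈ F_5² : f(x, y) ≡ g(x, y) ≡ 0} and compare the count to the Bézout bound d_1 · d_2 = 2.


Common zeros: {(3, 1)}; count = 1; Bézout bound = 2.

deg(f) = 1, deg(g) = 2, so Bézout bound = 2.
Scan x ∈ F_5. For each x, list the y ∈ F_5 with f(x, y) ≡ 0 and those with g(x, y) ≡ 0 (mod 5); the common zeros in that column are the intersection.
  x = 0: f ≡ 0 at y ∈ {3}; g ≡ 0 at y ∈ ∅; common: ∅.
  x = 1: f ≡ 0 at y ∈ {4}; g ≡ 0 at y ∈ {3}; common: ∅.
  x = 2: f ≡ 0 at y ∈ {0}; g ≡ 0 at y ∈ ∅; common: ∅.
  x = 3: f ≡ 0 at y ∈ {1}; g ≡ 0 at y ∈ {1, 4}; common: {1}.
  x = 4: f ≡ 0 at y ∈ {2}; g ≡ 0 at y ∈ {3, 4}; common: ∅.
Collecting: common zeros = {(3, 1)}, so the count is 1.
Comparison with the Bézout bound: 1 ≤ 2 = deg(f)·deg(g), as expected for curves with no common component (the affine F_5-count falls short of the bound because intersections may lie at infinity, over extension fields, or carry multiplicity).


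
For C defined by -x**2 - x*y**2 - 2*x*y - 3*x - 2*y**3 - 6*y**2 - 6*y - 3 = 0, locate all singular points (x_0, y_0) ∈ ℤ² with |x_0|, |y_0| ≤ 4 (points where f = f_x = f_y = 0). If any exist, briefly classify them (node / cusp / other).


Singular points: {(-1, -1)}; classification: node.

Compute partial derivatives:
  f_x = -2*x - y**2 - 2*y - 3.
  f_y = -2*x*y - 2*x - 6*y**2 - 12*y - 6.
Scan x_0 ∈ {−4, ..., 4}. For each x_0, f_y(x_0, y) is a polynomial in y; find its integer roots y ∈ {−4, ..., 4}, then test f_x and f at those candidates.
  x = -4: f_y(-4, y) = -6*y**2 - 4*y + 2; vanishes at y ∈ {-1}. (-4, -1): f_x = 6 ≠ 0.
  x = -3: f_y(-3, y) = -6*y**2 - 6*y; vanishes at y ∈ {-1, 0}. (-3, -1): f_x = 4 ≠ 0; (-3, 0): f_x = 3 ≠ 0.
  x = -2: f_y(-2, y) = -6*y**2 - 8*y - 2; vanishes at y ∈ {-1}. (-2, -1): f_x = 2 ≠ 0.
  x = -1: f_y(-1, y) = -6*y**2 - 10*y - 4; vanishes at y ∈ {-1}. (-1, -1): f_x = 0, f = 0 — SINGULAR.
  x = 0: f_y(0, y) = -6*y**2 - 12*y - 6; vanishes at y ∈ {-1}. (0, -1): f_x = -2 ≠ 0.
  x = 1: f_y(1, y) = -6*y**2 - 14*y - 8; vanishes at y ∈ {-1}. (1, -1): f_x = -4 ≠ 0.
  x = 2: f_y(2, y) = -6*y**2 - 16*y - 10; vanishes at y ∈ {-1}. (2, -1): f_x = -6 ≠ 0.
  x = 3: f_y(3, y) = -6*y**2 - 18*y - 12; vanishes at y ∈ {-2, -1}. (3, -2): f_x = -9 ≠ 0; (3, -1): f_x = -8 ≠ 0.
  x = 4: f_y(4, y) = -6*y**2 - 20*y - 14; vanishes at y ∈ {-1}. (4, -1): f_x = -10 ≠ 0.
Only singular point on the grid: (-1, -1).
Classify: substitute x = -1 + u, y = -1 + v and expand: f = -u**2 - u*v**2 - 2*v**3 + v**2.
No constant or linear terms (consistent with a singular point). Quadratic part: -u**2 + v**2. Cubic part: -u*v**2 - 2*v**3.
The quadratic part v**2 - u**2 = (v − u)(v + u) splits into two distinct linear factors, so there are two distinct tangent lines y − -1 = ±(x − -1) — this is a node (ordinary double point).
Classification: node.


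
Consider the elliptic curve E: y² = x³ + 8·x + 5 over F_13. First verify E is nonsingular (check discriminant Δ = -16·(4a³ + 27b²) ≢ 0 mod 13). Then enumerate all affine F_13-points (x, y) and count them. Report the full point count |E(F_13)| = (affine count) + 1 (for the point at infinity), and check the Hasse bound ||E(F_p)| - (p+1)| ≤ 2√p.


Affine points = {(1, 1), (1, 12), (2, 4), (2, 9), (3, 2), (3, 11), (4, 6), (4, 7), (5, 1), (5, 12), (6, 3), (6, 10), (7, 1), (7, 12), (8, 3), (8, 10), (9, 0), (12, 3), (12, 10)}; affine count = 19; |E(F_13)| = 20.

Discriminant check: Δ ∝ 4a³ + 27b² = 4·8³ + 27·5² = 4·512 + 27·25 ≡ 6 (mod 13). Nonzero ⇒ E is nonsingular.
For each x ∈ F_13, compute rhs = x³ + 8·x + 5 mod 13, then count y ∈ F_13 with y² ≡ rhs.
  x = 0: rhs = 5, matching y values: none (0 points).
  x = 1: rhs = 1, matching y values: 1, 12 (2 points).
  x = 2: rhs = 3, matching y values: 4, 9 (2 points).
  x = 3: rhs = 4, matching y values: 2, 11 (2 points).
  x = 4: rhs = 10, matching y values: 6, 7 (2 points).
  x = 5: rhs = 1, matching y values: 1, 12 (2 points).
  x = 6: rhs = 9, matching y values: 3, 10 (2 points).
  x = 7: rhs = 1, matching y values: 1, 12 (2 points).
  x = 8: rhs = 9, matching y values: 3, 10 (2 points).
  x = 9: rhs = 0, matching y values: 0 (1 points).
  x = 10: rhs = 6, matching y values: none (0 points).
  x = 11: rhs = 7, matching y values: none (0 points).
  x = 12: rhs = 9, matching y values: 3, 10 (2 points).
Total affine count: 19.
Full point count |E(F_13)| = 19 + 1 = 20.
Hasse bound: |20 − (13+1)| = |6| = 6 ≤ 2√13 ≈ 7.2111 ✓.


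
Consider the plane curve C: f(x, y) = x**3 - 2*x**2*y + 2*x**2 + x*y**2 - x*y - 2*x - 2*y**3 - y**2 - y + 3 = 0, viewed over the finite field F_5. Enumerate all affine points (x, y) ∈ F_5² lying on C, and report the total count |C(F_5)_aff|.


Affine F_5-points: {(0, 4), (1, 2), (1, 4), (2, 0), (3, 1), (3, 2), (3, 3), (4, 1)}; count = 8.

For each of the 25 pairs (x, y) ∈ F_5², evaluate f(x, y) mod 5. Record the zeros.
  x = 0: [0↦3, 1↦4, 2↦1, 3↦2, 4↦0]  zeros at y ∈ {4}
  x = 1: [0↦4, 1↦3, 2↦0, 3↦3, 4↦0]  zeros at y ∈ {2, 4}
  x = 2: [0↦0, 1↦3, 2↦1, 3↦2, 4↦4]  zeros at y ∈ {0}
  x = 3: [0↦2, 1↦0, 2↦0, 3↦0, 4↦3]  zeros at y ∈ {1, 2, 3}
  x = 4: [0↦1, 1↦0, 2↦3, 3↦3, 4↦3]  zeros at y ∈ {1}
Collecting zeros: affine points = {(0, 4), (1, 2), (1, 4), (2, 0), (3, 1), (3, 2), (3, 3), (4, 1)}.
Total count |C(F_5)_aff| = 8.


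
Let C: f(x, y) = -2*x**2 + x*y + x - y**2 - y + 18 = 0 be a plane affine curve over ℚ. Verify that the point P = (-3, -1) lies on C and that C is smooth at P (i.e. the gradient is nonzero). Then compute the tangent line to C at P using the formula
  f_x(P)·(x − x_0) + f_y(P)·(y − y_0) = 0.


Tangent line at P: 12*x - 2*y + 34 = 0.

Step 1: f(-3, -1) = 0, so P lies on C.
Step 2: partial derivatives
  f_x(x, y) = -4*x + y + 1, f_y(x, y) = x - 2*y - 1.
  f_x(P) = 12, f_y(P) = -2 (gradient nonzero, so P is smooth).
Step 3: tangent line at P: 12·(x − -3) + -2·(y − -1) = 0.
Expanding: 12*x - 2*y + 34 = 0.


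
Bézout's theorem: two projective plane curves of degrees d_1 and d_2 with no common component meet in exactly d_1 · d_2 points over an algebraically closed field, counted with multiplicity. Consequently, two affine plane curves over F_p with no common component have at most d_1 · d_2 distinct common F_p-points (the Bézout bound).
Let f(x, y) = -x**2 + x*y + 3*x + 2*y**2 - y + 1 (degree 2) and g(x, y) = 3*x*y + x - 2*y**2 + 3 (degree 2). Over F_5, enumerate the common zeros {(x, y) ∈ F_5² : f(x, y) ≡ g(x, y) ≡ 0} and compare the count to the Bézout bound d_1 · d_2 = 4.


Common zeros: {(1, 1), (3, 3)}; count = 2; Bézout bound = 4.

deg(f) = 2, deg(g) = 2, so Bézout bound = 4.
Scan x ∈ F_5. For each x, list the y ∈ F_5 with f(x, y) ≡ 0 and those with g(x, y) ≡ 0 (mod 5); the common zeros in that column are the intersection.
  x = 0: f ≡ 0 at y ∈ ∅; g ≡ 0 at y ∈ {2, 3}; common: ∅.
  x = 1: f ≡ 0 at y ∈ {1, 4}; g ≡ 0 at y ∈ {1, 3}; common: {1}.
  x = 2: f ≡ 0 at y ∈ ∅; g ≡ 0 at y ∈ {0, 3}; common: ∅.
  x = 3: f ≡ 0 at y ∈ {1, 3}; g ≡ 0 at y ∈ {3, 4}; common: {3}.
  x = 4: f ≡ 0 at y ∈ ∅; g ≡ 0 at y ∈ {3}; common: ∅.
Collecting: common zeros = {(1, 1), (3, 3)}, so the count is 2.
Comparison with the Bézout bound: 2 ≤ 4 = deg(f)·deg(g), as expected for curves with no common component (the affine F_5-count falls short of the bound because intersections may lie at infinity, over extension fields, or carry multiplicity).


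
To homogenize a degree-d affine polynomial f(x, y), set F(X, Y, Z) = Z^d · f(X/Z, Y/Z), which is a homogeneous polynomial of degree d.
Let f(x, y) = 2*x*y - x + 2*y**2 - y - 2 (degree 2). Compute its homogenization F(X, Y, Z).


F(X, Y, Z) = 2*X*Y - X*Z + 2*Y**2 - Y*Z - 2*Z**2

deg(f) = 2.
Substitute x = X/Z, y = Y/Z into f, then multiply by Z^2.
  monomial 2·x^1·y^1 ↦ 2·X^1·Y^1·Z^0.
  monomial -1·x^1·y^0 ↦ -1·X^1·Y^0·Z^1.
  monomial 2·x^0·y^2 ↦ 2·X^0·Y^2·Z^0.
  monomial -1·x^0·y^1 ↦ -1·X^0·Y^1·Z^1.
  monomial -2·x^0·y^0 ↦ -2·X^0·Y^0·Z^2.
Collecting: F(X, Y, Z) = 2*X*Y - X*Z + 2*Y**2 - Y*Z - 2*Z**2.


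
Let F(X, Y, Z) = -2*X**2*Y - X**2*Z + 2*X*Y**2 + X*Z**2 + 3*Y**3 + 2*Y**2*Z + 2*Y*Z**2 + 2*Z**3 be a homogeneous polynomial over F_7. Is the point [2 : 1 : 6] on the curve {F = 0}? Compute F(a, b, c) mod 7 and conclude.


F(2,1,6) ≡ 3 (mod 7); P is NOT on the curve.

Evaluate F(2, 1, 6) term-by-term (mod 7).
  -2*X**2*Y ↦ -2·4·1·1 = -8
  -X**2*Z ↦ -1·4·1·6 = -24
  2*X*Y**2 ↦ 2·2·1·1 = 4
  X*Z**2 ↦ 1·2·1·36 = 72
  3*Y**3 ↦ 3·1·1·1 = 3
  2*Y**2*Z ↦ 2·1·1·6 = 12
  2*Y*Z**2 ↦ 2·1·1·36 = 72
  2*Z**3 ↦ 2·1·1·216 = 432
Sum: F(2, 1, 6) = (-8) + (-24) + (4) + (72) + (3) + (12) + (72) + (432) = 563.
Reducing mod 7: 563 ≡ 3 (mod 7).
Since F(a, b, c) ≡ 3 ≠ 0 (mod 7), P does NOT lie on the curve.


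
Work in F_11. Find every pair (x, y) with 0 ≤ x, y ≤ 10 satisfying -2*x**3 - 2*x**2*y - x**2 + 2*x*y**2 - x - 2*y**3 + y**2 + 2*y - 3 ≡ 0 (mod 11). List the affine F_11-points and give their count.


Affine F_11-points: {(0, 2), (1, 2), (2, 2), (3, 10), (4, 10), (7, 5), (8, 1), (9, 0), (9, 1), (9, 3), (10, 8), (10, 9), (10, 10)}; count = 13.

For each of the 121 pairs (x, y) ∈ F_11², evaluate f(x, y) mod 11. Record the zeros.
  x = 0: [0↦8, 1↦9, 2↦0, 3↦2, 4↦3, 5↦2, 6↦9, 7↦1, 8↦10, 9↦2, 10↦9]  zeros at y ∈ {2}
  x = 1: [0↦4, 1↦5, 2↦0, 3↦10, 4↦1, 5↦5, 6↦10, 7↦4, 8↦8, 9↦10, 10↦9]  zeros at y ∈ {2}
  x = 2: [0↦8, 1↦5, 2↦0, 3↦3, 4↦2, 5↦7, 6↦6, 7↦9, 8↦4, 9↦1, 10↦10]  zeros at y ∈ {2}
  x = 3: [0↦8, 1↦8, 2↦10, 3↦2, 4↦5, 5↦7, 6↦7, 7↦4, 8↦8, 9↦7, 10↦0]  zeros at y ∈ {10}
  x = 4: [0↦3, 1↦2, 2↦7, 3↦6, 4↦9, 5↦4, 6↦1, 7↦10, 8↦8, 9↦5, 10↦0]  zeros at y ∈ {10}
  x = 5: [0↦3, 1↦8, 2↦1, 3↦3, 4↦2, 5↦8, 6↦9, 7↦4, 8↦3, 9↦5, 10↦9]  zeros at y ∈ ∅
  x = 6: [0↦7, 1↦3, 2↦2, 3↦3, 4↦5, 5↦7, 6↦8, 7↦7, 8↦3, 9↦6, 10↦4]  zeros at y ∈ ∅
  x = 7: [0↦3, 1↦8, 2↦9, 3↦5, 4↦6, 5↦0, 6↦8, 7↦7, 8↦7, 9↦7, 10↦6]  zeros at y ∈ {5}
  x = 8: [0↦1, 1↦0, 2↦10, 3↦8, 4↦4, 5↦8, 6↦8, 7↦3, 8↦3, 9↦7, 10↦3]  zeros at y ∈ {1}
  x = 9: [0↦0, 1↦0, 2↦4, 3↦0, 4↦9, 5↦8, 6↦7, 7↦5, 8↦1, 9↦5, 10↦5]  zeros at y ∈ {0, 1, 3}
  x = 10: [0↦10, 1↦7, 2↦1, 3↦2, 4↦9, 5↦10, 6↦4, 7↦1, 8↦0, 9↦0, 10↦0]  zeros at y ∈ {8, 9, 10}
Collecting zeros: affine points = {(0, 2), (1, 2), (2, 2), (3, 10), (4, 10), (7, 5), (8, 1), (9, 0), (9, 1), (9, 3), (10, 8), (10, 9), (10, 10)}.
Total count |C(F_11)_aff| = 13.


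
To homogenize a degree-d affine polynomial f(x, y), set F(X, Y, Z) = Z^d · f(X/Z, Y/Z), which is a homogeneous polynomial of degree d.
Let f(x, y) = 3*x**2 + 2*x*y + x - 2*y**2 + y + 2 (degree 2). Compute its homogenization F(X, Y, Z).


F(X, Y, Z) = 3*X**2 + 2*X*Y + X*Z - 2*Y**2 + Y*Z + 2*Z**2

deg(f) = 2.
Substitute x = X/Z, y = Y/Z into f, then multiply by Z^2.
  monomial 3·x^2·y^0 ↦ 3·X^2·Y^0·Z^0.
  monomial 2·x^1·y^1 ↦ 2·X^1·Y^1·Z^0.
  monomial 1·x^1·y^0 ↦ 1·X^1·Y^0·Z^1.
  monomial -2·x^0·y^2 ↦ -2·X^0·Y^2·Z^0.
  monomial 1·x^0·y^1 ↦ 1·X^0·Y^1·Z^1.
  monomial 2·x^0·y^0 ↦ 2·X^0·Y^0·Z^2.
Collecting: F(X, Y, Z) = 3*X**2 + 2*X*Y + X*Z - 2*Y**2 + Y*Z + 2*Z**2.


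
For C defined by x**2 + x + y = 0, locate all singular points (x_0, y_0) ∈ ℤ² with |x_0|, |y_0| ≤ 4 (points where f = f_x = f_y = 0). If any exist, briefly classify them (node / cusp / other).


No singular points in the scanned grid; C is smooth there.

Compute partial derivatives:
  f_x = 2*x + 1.
  f_y = 1.
f_y = 1 is a nonzero constant, so f_y never vanishes: no point (x, y) can satisfy f = f_x = f_y = 0. In particular no (x, y) ∈ {−4, ..., 4}² is singular; the curve is smooth.


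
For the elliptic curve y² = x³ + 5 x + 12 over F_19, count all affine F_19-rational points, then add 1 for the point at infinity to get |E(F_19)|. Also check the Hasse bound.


Affine points = {(2, 7), (2, 12), (3, 4), (3, 15), (4, 1), (4, 18), (6, 7), (6, 12), (9, 8), (9, 11), (10, 6), (10, 13), (11, 7), (11, 12), (15, 2), (15, 17), (18, 5), (18, 14)}; affine count = 18; |E(F_19)| = 19.

Discriminant check: Δ ∝ 4a³ + 27b² = 4·5³ + 27·12² = 4·125 + 27·144 ≡ 18 (mod 19). Nonzero ⇒ E is nonsingular.
For each x ∈ F_19, compute rhs = x³ + 5·x + 12 mod 19, then count y ∈ F_19 with y² ≡ rhs.
  x = 0: rhs = 12, matching y values: none (0 points).
  x = 1: rhs = 18, matching y values: none (0 points).
  x = 2: rhs = 11, matching y values: 7, 12 (2 points).
  x = 3: rhs = 16, matching y values: 4, 15 (2 points).
  x = 4: rhs = 1, matching y values: 1, 18 (2 points).
  x = 5: rhs = 10, matching y values: none (0 points).
  x = 6: rhs = 11, matching y values: 7, 12 (2 points).
  x = 7: rhs = 10, matching y values: none (0 points).
  x = 8: rhs = 13, matching y values: none (0 points).
  x = 9: rhs = 7, matching y values: 8, 11 (2 points).
  x = 10: rhs = 17, matching y values: 6, 13 (2 points).
  x = 11: rhs = 11, matching y values: 7, 12 (2 points).
  x = 12: rhs = 14, matching y values: none (0 points).
  x = 13: rhs = 13, matching y values: none (0 points).
  x = 14: rhs = 14, matching y values: none (0 points).
  x = 15: rhs = 4, matching y values: 2, 17 (2 points).
  x = 16: rhs = 8, matching y values: none (0 points).
  x = 17: rhs = 13, matching y values: none (0 points).
  x = 18: rhs = 6, matching y values: 5, 14 (2 points).
Total affine count: 18.
Full point count |E(F_19)| = 18 + 1 = 19.
Hasse bound: |19 − (19+1)| = |-1| = 1 ≤ 2√19 ≈ 8.7178 ✓.
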